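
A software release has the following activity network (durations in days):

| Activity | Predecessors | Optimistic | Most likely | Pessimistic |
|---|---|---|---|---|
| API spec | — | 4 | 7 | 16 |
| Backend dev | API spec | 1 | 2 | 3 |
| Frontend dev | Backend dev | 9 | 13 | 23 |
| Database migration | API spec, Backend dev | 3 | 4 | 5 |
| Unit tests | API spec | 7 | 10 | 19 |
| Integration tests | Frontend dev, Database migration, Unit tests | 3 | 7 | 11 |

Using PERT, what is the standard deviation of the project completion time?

te_API spec = (4 + 4·7 + 16)/6 = 48/6 = 8; σ²_API spec = ((16−4)/6)² = 4.000
te_Backend dev = (1 + 4·2 + 3)/6 = 12/6 = 2; σ²_Backend dev = ((3−1)/6)² = 0.111
te_Frontend dev = (9 + 4·13 + 23)/6 = 84/6 = 14; σ²_Frontend dev = ((23−9)/6)² = 5.444
te_Database migration = (3 + 4·4 + 5)/6 = 24/6 = 4; σ²_Database migration = ((5−3)/6)² = 0.111
te_Unit tests = (7 + 4·10 + 19)/6 = 66/6 = 11; σ²_Unit tests = ((19−7)/6)² = 4.000
te_Integration tests = (3 + 4·7 + 11)/6 = 42/6 = 7; σ²_Integration tests = ((11−3)/6)² = 1.778

Forward pass:
ES_API spec = 0; EF_API spec = 8
ES_Backend dev = 8; EF_Backend dev = 8+2 = 10
ES_Frontend dev = 10; EF_Frontend dev = 10+14 = 24
ES_Database migration = max(EF_API spec=8, EF_Backend dev=10) = 10; EF_Database migration = 10+4 = 14
ES_Unit tests = 8; EF_Unit tests = 8+11 = 19
ES_Integration tests = max(EF_Frontend dev=24, EF_Database migration=14, EF_Unit tests=19) = 24; EF_Integration tests = 24+7 = 31
Expected project duration μ = 31 days. Critical path: API spec → Backend dev → Frontend dev → Integration tests.

Variance along critical path = 4.000 + 0.111 + 5.444 + 1.778 = 11.333
σ = √11.333 = 3.367 days

3.37 days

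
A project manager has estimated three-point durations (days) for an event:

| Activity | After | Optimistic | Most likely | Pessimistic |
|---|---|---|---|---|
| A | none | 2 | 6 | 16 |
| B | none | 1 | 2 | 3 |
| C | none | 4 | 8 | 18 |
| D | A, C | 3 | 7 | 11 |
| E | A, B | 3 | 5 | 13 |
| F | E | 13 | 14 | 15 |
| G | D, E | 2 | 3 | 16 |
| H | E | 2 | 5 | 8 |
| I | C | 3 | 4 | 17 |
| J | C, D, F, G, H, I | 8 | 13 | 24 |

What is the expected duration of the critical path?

41 days

te_A = (2 + 4·6 + 16)/6 = 42/6 = 7
te_B = (1 + 4·2 + 3)/6 = 12/6 = 2
te_C = (4 + 4·8 + 18)/6 = 54/6 = 9
te_D = (3 + 4·7 + 11)/6 = 42/6 = 7
te_E = (3 + 4·5 + 13)/6 = 36/6 = 6
te_F = (13 + 4·14 + 15)/6 = 84/6 = 14
te_G = (2 + 4·3 + 16)/6 = 30/6 = 5
te_H = (2 + 4·5 + 8)/6 = 30/6 = 5
te_I = (3 + 4·4 + 17)/6 = 36/6 = 6
te_J = (8 + 4·13 + 24)/6 = 84/6 = 14

Forward pass:
ES_A = 0; EF_A = 7
ES_B = 0; EF_B = 2
ES_C = 0; EF_C = 9
ES_D = max(EF_A=7, EF_C=9) = 9; EF_D = 9+7 = 16
ES_E = max(EF_A=7, EF_B=2) = 7; EF_E = 7+6 = 13
ES_F = 13; EF_F = 13+14 = 27
ES_G = max(EF_D=16, EF_E=13) = 16; EF_G = 16+5 = 21
ES_H = 13; EF_H = 13+5 = 18
ES_I = 9; EF_I = 9+6 = 15
ES_J = max(EF_C=9, EF_D=16, EF_F=27, EF_G=21, EF_H=18, EF_I=15) = 27; EF_J = 27+14 = 41
Expected project duration μ = 41 days. Critical path: A → E → F → J.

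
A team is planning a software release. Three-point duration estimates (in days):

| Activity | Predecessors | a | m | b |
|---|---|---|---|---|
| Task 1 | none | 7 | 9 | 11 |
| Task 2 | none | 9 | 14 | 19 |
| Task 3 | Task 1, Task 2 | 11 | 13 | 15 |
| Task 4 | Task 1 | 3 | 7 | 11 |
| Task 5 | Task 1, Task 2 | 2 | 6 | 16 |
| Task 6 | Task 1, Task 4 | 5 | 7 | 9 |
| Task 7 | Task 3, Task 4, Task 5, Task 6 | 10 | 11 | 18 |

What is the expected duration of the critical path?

te_Task 1 = (7 + 4·9 + 11)/6 = 54/6 = 9
te_Task 2 = (9 + 4·14 + 19)/6 = 84/6 = 14
te_Task 3 = (11 + 4·13 + 15)/6 = 78/6 = 13
te_Task 4 = (3 + 4·7 + 11)/6 = 42/6 = 7
te_Task 5 = (2 + 4·6 + 16)/6 = 42/6 = 7
te_Task 6 = (5 + 4·7 + 9)/6 = 42/6 = 7
te_Task 7 = (10 + 4·11 + 18)/6 = 72/6 = 12

Forward pass:
ES_Task 1 = 0; EF_Task 1 = 9
ES_Task 2 = 0; EF_Task 2 = 14
ES_Task 3 = max(EF_Task 1=9, EF_Task 2=14) = 14; EF_Task 3 = 14+13 = 27
ES_Task 4 = 9; EF_Task 4 = 9+7 = 16
ES_Task 5 = max(EF_Task 1=9, EF_Task 2=14) = 14; EF_Task 5 = 14+7 = 21
ES_Task 6 = max(EF_Task 1=9, EF_Task 4=16) = 16; EF_Task 6 = 16+7 = 23
ES_Task 7 = max(EF_Task 3=27, EF_Task 4=16, EF_Task 5=21, EF_Task 6=23) = 27; EF_Task 7 = 27+12 = 39
Expected project duration μ = 39 days. Critical path: Task 2 → Task 3 → Task 7.

39 days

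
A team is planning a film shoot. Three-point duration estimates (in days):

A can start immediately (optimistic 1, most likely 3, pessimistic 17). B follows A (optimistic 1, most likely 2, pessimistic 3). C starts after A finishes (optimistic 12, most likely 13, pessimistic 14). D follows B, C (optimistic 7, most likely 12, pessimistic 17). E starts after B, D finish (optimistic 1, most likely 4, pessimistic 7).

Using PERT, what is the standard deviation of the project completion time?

3.32 days

te_A = (1 + 4·3 + 17)/6 = 30/6 = 5; σ²_A = ((17−1)/6)² = 7.111
te_B = (1 + 4·2 + 3)/6 = 12/6 = 2; σ²_B = ((3−1)/6)² = 0.111
te_C = (12 + 4·13 + 14)/6 = 78/6 = 13; σ²_C = ((14−12)/6)² = 0.111
te_D = (7 + 4·12 + 17)/6 = 72/6 = 12; σ²_D = ((17−7)/6)² = 2.778
te_E = (1 + 4·4 + 7)/6 = 24/6 = 4; σ²_E = ((7−1)/6)² = 1.000

Forward pass:
ES_A = 0; EF_A = 5
ES_B = 5; EF_B = 5+2 = 7
ES_C = 5; EF_C = 5+13 = 18
ES_D = max(EF_B=7, EF_C=18) = 18; EF_D = 18+12 = 30
ES_E = max(EF_B=7, EF_D=30) = 30; EF_E = 30+4 = 34
Expected project duration μ = 34 days. Critical path: A → C → D → E.

Variance along critical path = 7.111 + 0.111 + 2.778 + 1.000 = 11.000
σ = √11.000 = 3.317 days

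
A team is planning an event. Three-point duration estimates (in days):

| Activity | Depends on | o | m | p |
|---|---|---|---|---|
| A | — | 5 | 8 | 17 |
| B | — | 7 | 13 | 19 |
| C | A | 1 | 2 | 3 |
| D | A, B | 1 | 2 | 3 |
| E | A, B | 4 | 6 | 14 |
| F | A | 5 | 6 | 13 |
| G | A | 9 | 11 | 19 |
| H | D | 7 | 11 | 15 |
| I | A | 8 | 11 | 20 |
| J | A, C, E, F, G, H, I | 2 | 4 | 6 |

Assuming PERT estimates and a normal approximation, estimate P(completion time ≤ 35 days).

0.977

te_A = (5 + 4·8 + 17)/6 = 54/6 = 9; σ²_A = ((17−5)/6)² = 4.000
te_B = (7 + 4·13 + 19)/6 = 78/6 = 13; σ²_B = ((19−7)/6)² = 4.000
te_C = (1 + 4·2 + 3)/6 = 12/6 = 2; σ²_C = ((3−1)/6)² = 0.111
te_D = (1 + 4·2 + 3)/6 = 12/6 = 2; σ²_D = ((3−1)/6)² = 0.111
te_E = (4 + 4·6 + 14)/6 = 42/6 = 7; σ²_E = ((14−4)/6)² = 2.778
te_F = (5 + 4·6 + 13)/6 = 42/6 = 7; σ²_F = ((13−5)/6)² = 1.778
te_G = (9 + 4·11 + 19)/6 = 72/6 = 12; σ²_G = ((19−9)/6)² = 2.778
te_H = (7 + 4·11 + 15)/6 = 66/6 = 11; σ²_H = ((15−7)/6)² = 1.778
te_I = (8 + 4·11 + 20)/6 = 72/6 = 12; σ²_I = ((20−8)/6)² = 4.000
te_J = (2 + 4·4 + 6)/6 = 24/6 = 4; σ²_J = ((6−2)/6)² = 0.444

Forward pass:
ES_A = 0; EF_A = 9
ES_B = 0; EF_B = 13
ES_C = 9; EF_C = 9+2 = 11
ES_D = max(EF_A=9, EF_B=13) = 13; EF_D = 13+2 = 15
ES_E = max(EF_A=9, EF_B=13) = 13; EF_E = 13+7 = 20
ES_F = 9; EF_F = 9+7 = 16
ES_G = 9; EF_G = 9+12 = 21
ES_H = 15; EF_H = 15+11 = 26
ES_I = 9; EF_I = 9+12 = 21
ES_J = max(EF_A=9, EF_C=11, EF_E=20, EF_F=16, EF_G=21, EF_H=26, EF_I=21) = 26; EF_J = 26+4 = 30
Expected project duration μ = 30 days. Critical path: B → D → H → J.

Variance along critical path = 4.000 + 0.111 + 1.778 + 0.444 = 6.333; σ = √6.333 = 2.517 days.
Z = (35 − 30) / 2.517 = 1.987
P(T ≤ 35) = Φ(1.987) ≈ 0.977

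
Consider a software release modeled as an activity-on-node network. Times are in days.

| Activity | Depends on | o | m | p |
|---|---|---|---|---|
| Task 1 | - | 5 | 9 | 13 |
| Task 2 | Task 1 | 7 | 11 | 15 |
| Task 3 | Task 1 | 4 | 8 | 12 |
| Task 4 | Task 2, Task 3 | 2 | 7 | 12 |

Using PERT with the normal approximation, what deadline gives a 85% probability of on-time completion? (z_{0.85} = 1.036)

29.6 days

te_Task 1 = (5 + 4·9 + 13)/6 = 54/6 = 9; σ²_Task 1 = ((13−5)/6)² = 1.778
te_Task 2 = (7 + 4·11 + 15)/6 = 66/6 = 11; σ²_Task 2 = ((15−7)/6)² = 1.778
te_Task 3 = (4 + 4·8 + 12)/6 = 48/6 = 8; σ²_Task 3 = ((12−4)/6)² = 1.778
te_Task 4 = (2 + 4·7 + 12)/6 = 42/6 = 7; σ²_Task 4 = ((12−2)/6)² = 2.778

Forward pass:
ES_Task 1 = 0; EF_Task 1 = 9
ES_Task 2 = 9; EF_Task 2 = 9+11 = 20
ES_Task 3 = 9; EF_Task 3 = 9+8 = 17
ES_Task 4 = max(EF_Task 2=20, EF_Task 3=17) = 20; EF_Task 4 = 20+7 = 27
Expected project duration μ = 27 days. Critical path: Task 1 → Task 2 → Task 4.

Variance along critical path = 1.778 + 1.778 + 2.778 = 6.333; σ = 2.517 days.
D = μ + z·σ = 27 + 1.036·2.517 = 29.6 days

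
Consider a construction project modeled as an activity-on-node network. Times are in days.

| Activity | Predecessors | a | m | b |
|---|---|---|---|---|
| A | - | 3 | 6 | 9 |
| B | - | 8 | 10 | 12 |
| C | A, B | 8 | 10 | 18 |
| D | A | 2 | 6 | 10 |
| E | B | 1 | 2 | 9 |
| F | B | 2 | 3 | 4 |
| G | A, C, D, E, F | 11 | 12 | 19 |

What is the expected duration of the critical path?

te_A = (3 + 4·6 + 9)/6 = 36/6 = 6
te_B = (8 + 4·10 + 12)/6 = 60/6 = 10
te_C = (8 + 4·10 + 18)/6 = 66/6 = 11
te_D = (2 + 4·6 + 10)/6 = 36/6 = 6
te_E = (1 + 4·2 + 9)/6 = 18/6 = 3
te_F = (2 + 4·3 + 4)/6 = 18/6 = 3
te_G = (11 + 4·12 + 19)/6 = 78/6 = 13

Forward pass:
ES_A = 0; EF_A = 6
ES_B = 0; EF_B = 10
ES_C = max(EF_A=6, EF_B=10) = 10; EF_C = 10+11 = 21
ES_D = 6; EF_D = 6+6 = 12
ES_E = 10; EF_E = 10+3 = 13
ES_F = 10; EF_F = 10+3 = 13
ES_G = max(EF_A=6, EF_C=21, EF_D=12, EF_E=13, EF_F=13) = 21; EF_G = 21+13 = 34
Expected project duration μ = 34 days. Critical path: B → C → G.

34 days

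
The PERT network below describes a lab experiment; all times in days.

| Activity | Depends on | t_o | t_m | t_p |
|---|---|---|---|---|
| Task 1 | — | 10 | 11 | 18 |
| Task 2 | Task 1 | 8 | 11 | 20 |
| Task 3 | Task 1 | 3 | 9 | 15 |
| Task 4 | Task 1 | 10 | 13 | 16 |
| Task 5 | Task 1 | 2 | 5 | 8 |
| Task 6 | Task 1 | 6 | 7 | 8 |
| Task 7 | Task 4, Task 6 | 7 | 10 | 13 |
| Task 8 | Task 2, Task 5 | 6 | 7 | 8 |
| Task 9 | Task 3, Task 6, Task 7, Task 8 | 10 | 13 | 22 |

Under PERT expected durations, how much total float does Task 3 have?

14 days

te_Task 1 = (10 + 4·11 + 18)/6 = 72/6 = 12
te_Task 2 = (8 + 4·11 + 20)/6 = 72/6 = 12
te_Task 3 = (3 + 4·9 + 15)/6 = 54/6 = 9
te_Task 4 = (10 + 4·13 + 16)/6 = 78/6 = 13
te_Task 5 = (2 + 4·5 + 8)/6 = 30/6 = 5
te_Task 6 = (6 + 4·7 + 8)/6 = 42/6 = 7
te_Task 7 = (7 + 4·10 + 13)/6 = 60/6 = 10
te_Task 8 = (6 + 4·7 + 8)/6 = 42/6 = 7
te_Task 9 = (10 + 4·13 + 22)/6 = 84/6 = 14

Forward pass:
ES_Task 1 = 0; EF_Task 1 = 12
ES_Task 2 = 12; EF_Task 2 = 12+12 = 24
ES_Task 3 = 12; EF_Task 3 = 12+9 = 21
ES_Task 4 = 12; EF_Task 4 = 12+13 = 25
ES_Task 5 = 12; EF_Task 5 = 12+5 = 17
ES_Task 6 = 12; EF_Task 6 = 12+7 = 19
ES_Task 7 = max(EF_Task 4=25, EF_Task 6=19) = 25; EF_Task 7 = 25+10 = 35
ES_Task 8 = max(EF_Task 2=24, EF_Task 5=17) = 24; EF_Task 8 = 24+7 = 31
ES_Task 9 = max(EF_Task 3=21, EF_Task 6=19, EF_Task 7=35, EF_Task 8=31) = 35; EF_Task 9 = 35+14 = 49
Expected project duration μ = 49 days. Critical path: Task 1 → Task 4 → Task 7 → Task 9.

Backward pass:
LF_Task 9 = 49; LS_Task 9 = 49−14 = 35
LF_Task 8 = LS_Task 9 = 35; LS_Task 8 = 35−7 = 28
LF_Task 7 = LS_Task 9 = 35; LS_Task 7 = 35−10 = 25
LF_Task 6 = min(LS_Task 7=25, LS_Task 9=35) = 25; LS_Task 6 = 25−7 = 18
LF_Task 5 = LS_Task 8 = 28; LS_Task 5 = 28−5 = 23
LF_Task 4 = LS_Task 7 = 25; LS_Task 4 = 25−13 = 12
LF_Task 3 = LS_Task 9 = 35; LS_Task 3 = 35−9 = 26
LF_Task 2 = LS_Task 8 = 28; LS_Task 2 = 28−12 = 16
LF_Task 1 = min(LS_Task 2=16, LS_Task 3=26, LS_Task 4=12, LS_Task 5=23, LS_Task 6=18) = 12; LS_Task 1 = 12−12 = 0
Slack_Task 3 = LS_Task 3 − ES_Task 3 = 26 − 12 = 14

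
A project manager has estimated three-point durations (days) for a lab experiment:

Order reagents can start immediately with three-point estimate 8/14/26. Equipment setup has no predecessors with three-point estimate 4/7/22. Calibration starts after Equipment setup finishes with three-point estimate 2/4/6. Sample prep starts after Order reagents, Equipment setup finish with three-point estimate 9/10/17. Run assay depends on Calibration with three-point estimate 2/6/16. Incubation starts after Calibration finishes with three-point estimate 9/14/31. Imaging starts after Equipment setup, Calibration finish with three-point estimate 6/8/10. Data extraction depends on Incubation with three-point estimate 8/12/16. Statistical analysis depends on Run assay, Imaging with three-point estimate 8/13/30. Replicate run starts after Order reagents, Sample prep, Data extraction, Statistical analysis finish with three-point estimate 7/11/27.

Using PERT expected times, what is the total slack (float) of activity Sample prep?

te_Order reagents = (8 + 4·14 + 26)/6 = 90/6 = 15
te_Equipment setup = (4 + 4·7 + 22)/6 = 54/6 = 9
te_Calibration = (2 + 4·4 + 6)/6 = 24/6 = 4
te_Sample prep = (9 + 4·10 + 17)/6 = 66/6 = 11
te_Run assay = (2 + 4·6 + 16)/6 = 42/6 = 7
te_Incubation = (9 + 4·14 + 31)/6 = 96/6 = 16
te_Imaging = (6 + 4·8 + 10)/6 = 48/6 = 8
te_Data extraction = (8 + 4·12 + 16)/6 = 72/6 = 12
te_Statistical analysis = (8 + 4·13 + 30)/6 = 90/6 = 15
te_Replicate run = (7 + 4·11 + 27)/6 = 78/6 = 13

Forward pass:
ES_Order reagents = 0; EF_Order reagents = 15
ES_Equipment setup = 0; EF_Equipment setup = 9
ES_Calibration = 9; EF_Calibration = 9+4 = 13
ES_Sample prep = max(EF_Order reagents=15, EF_Equipment setup=9) = 15; EF_Sample prep = 15+11 = 26
ES_Run assay = 13; EF_Run assay = 13+7 = 20
ES_Incubation = 13; EF_Incubation = 13+16 = 29
ES_Imaging = max(EF_Equipment setup=9, EF_Calibration=13) = 13; EF_Imaging = 13+8 = 21
ES_Data extraction = 29; EF_Data extraction = 29+12 = 41
ES_Statistical analysis = max(EF_Run assay=20, EF_Imaging=21) = 21; EF_Statistical analysis = 21+15 = 36
ES_Replicate run = max(EF_Order reagents=15, EF_Sample prep=26, EF_Data extraction=41, EF_Statistical analysis=36) = 41; EF_Replicate run = 41+13 = 54
Expected project duration μ = 54 days. Critical path: Equipment setup → Calibration → Incubation → Data extraction → Replicate run.

Backward pass:
LF_Replicate run = 54; LS_Replicate run = 54−13 = 41
LF_Statistical analysis = LS_Replicate run = 41; LS_Statistical analysis = 41−15 = 26
LF_Data extraction = LS_Replicate run = 41; LS_Data extraction = 41−12 = 29
LF_Imaging = LS_Statistical analysis = 26; LS_Imaging = 26−8 = 18
LF_Incubation = LS_Data extraction = 29; LS_Incubation = 29−16 = 13
LF_Run assay = LS_Statistical analysis = 26; LS_Run assay = 26−7 = 19
LF_Sample prep = LS_Replicate run = 41; LS_Sample prep = 41−11 = 30
LF_Calibration = min(LS_Run assay=19, LS_Incubation=13, LS_Imaging=18) = 13; LS_Calibration = 13−4 = 9
LF_Equipment setup = min(LS_Calibration=9, LS_Sample prep=30, LS_Imaging=18) = 9; LS_Equipment setup = 9−9 = 0
LF_Order reagents = min(LS_Sample prep=30, LS_Replicate run=41) = 30; LS_Order reagents = 30−15 = 15
Slack_Sample prep = LS_Sample prep − ES_Sample prep = 30 − 15 = 15

15 days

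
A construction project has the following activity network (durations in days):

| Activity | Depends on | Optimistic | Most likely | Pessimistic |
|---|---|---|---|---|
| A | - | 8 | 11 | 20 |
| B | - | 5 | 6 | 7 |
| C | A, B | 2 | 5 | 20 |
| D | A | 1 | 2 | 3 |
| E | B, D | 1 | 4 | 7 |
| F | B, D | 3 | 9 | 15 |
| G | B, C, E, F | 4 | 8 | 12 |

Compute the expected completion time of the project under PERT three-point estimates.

31 days

te_A = (8 + 4·11 + 20)/6 = 72/6 = 12
te_B = (5 + 4·6 + 7)/6 = 36/6 = 6
te_C = (2 + 4·5 + 20)/6 = 42/6 = 7
te_D = (1 + 4·2 + 3)/6 = 12/6 = 2
te_E = (1 + 4·4 + 7)/6 = 24/6 = 4
te_F = (3 + 4·9 + 15)/6 = 54/6 = 9
te_G = (4 + 4·8 + 12)/6 = 48/6 = 8

Forward pass:
ES_A = 0; EF_A = 12
ES_B = 0; EF_B = 6
ES_C = max(EF_A=12, EF_B=6) = 12; EF_C = 12+7 = 19
ES_D = 12; EF_D = 12+2 = 14
ES_E = max(EF_B=6, EF_D=14) = 14; EF_E = 14+4 = 18
ES_F = max(EF_B=6, EF_D=14) = 14; EF_F = 14+9 = 23
ES_G = max(EF_B=6, EF_C=19, EF_E=18, EF_F=23) = 23; EF_G = 23+8 = 31
Expected project duration μ = 31 days. Critical path: A → D → F → G.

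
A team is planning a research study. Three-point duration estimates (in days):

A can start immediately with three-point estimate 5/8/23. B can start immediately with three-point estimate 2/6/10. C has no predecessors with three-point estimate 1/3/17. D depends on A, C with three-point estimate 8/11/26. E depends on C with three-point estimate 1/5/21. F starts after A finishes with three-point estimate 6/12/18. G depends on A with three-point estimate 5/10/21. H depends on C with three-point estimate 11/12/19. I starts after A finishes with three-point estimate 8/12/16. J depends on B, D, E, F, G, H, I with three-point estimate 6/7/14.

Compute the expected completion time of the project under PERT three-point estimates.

te_A = (5 + 4·8 + 23)/6 = 60/6 = 10
te_B = (2 + 4·6 + 10)/6 = 36/6 = 6
te_C = (1 + 4·3 + 17)/6 = 30/6 = 5
te_D = (8 + 4·11 + 26)/6 = 78/6 = 13
te_E = (1 + 4·5 + 21)/6 = 42/6 = 7
te_F = (6 + 4·12 + 18)/6 = 72/6 = 12
te_G = (5 + 4·10 + 21)/6 = 66/6 = 11
te_H = (11 + 4·12 + 19)/6 = 78/6 = 13
te_I = (8 + 4·12 + 16)/6 = 72/6 = 12
te_J = (6 + 4·7 + 14)/6 = 48/6 = 8

Forward pass:
ES_A = 0; EF_A = 10
ES_B = 0; EF_B = 6
ES_C = 0; EF_C = 5
ES_D = max(EF_A=10, EF_C=5) = 10; EF_D = 10+13 = 23
ES_E = 5; EF_E = 5+7 = 12
ES_F = 10; EF_F = 10+12 = 22
ES_G = 10; EF_G = 10+11 = 21
ES_H = 5; EF_H = 5+13 = 18
ES_I = 10; EF_I = 10+12 = 22
ES_J = max(EF_B=6, EF_D=23, EF_E=12, EF_F=22, EF_G=21, EF_H=18, EF_I=22) = 23; EF_J = 23+8 = 31
Expected project duration μ = 31 days. Critical path: A → D → J.

31 days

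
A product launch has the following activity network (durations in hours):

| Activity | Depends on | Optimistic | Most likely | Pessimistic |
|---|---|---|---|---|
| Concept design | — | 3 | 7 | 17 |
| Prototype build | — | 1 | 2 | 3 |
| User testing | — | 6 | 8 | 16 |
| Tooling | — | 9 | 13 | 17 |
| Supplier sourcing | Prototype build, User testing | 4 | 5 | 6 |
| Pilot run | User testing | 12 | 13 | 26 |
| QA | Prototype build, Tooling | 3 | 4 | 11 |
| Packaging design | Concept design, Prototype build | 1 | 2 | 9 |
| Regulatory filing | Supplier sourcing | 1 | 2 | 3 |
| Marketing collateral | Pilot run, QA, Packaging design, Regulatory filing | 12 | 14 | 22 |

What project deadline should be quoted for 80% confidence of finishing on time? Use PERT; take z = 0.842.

41.8 hours

te_Concept design = (3 + 4·7 + 17)/6 = 48/6 = 8; σ²_Concept design = ((17−3)/6)² = 5.444
te_Prototype build = (1 + 4·2 + 3)/6 = 12/6 = 2; σ²_Prototype build = ((3−1)/6)² = 0.111
te_User testing = (6 + 4·8 + 16)/6 = 54/6 = 9; σ²_User testing = ((16−6)/6)² = 2.778
te_Tooling = (9 + 4·13 + 17)/6 = 78/6 = 13; σ²_Tooling = ((17−9)/6)² = 1.778
te_Supplier sourcing = (4 + 4·5 + 6)/6 = 30/6 = 5; σ²_Supplier sourcing = ((6−4)/6)² = 0.111
te_Pilot run = (12 + 4·13 + 26)/6 = 90/6 = 15; σ²_Pilot run = ((26−12)/6)² = 5.444
te_QA = (3 + 4·4 + 11)/6 = 30/6 = 5; σ²_QA = ((11−3)/6)² = 1.778
te_Packaging design = (1 + 4·2 + 9)/6 = 18/6 = 3; σ²_Packaging design = ((9−1)/6)² = 1.778
te_Regulatory filing = (1 + 4·2 + 3)/6 = 12/6 = 2; σ²_Regulatory filing = ((3−1)/6)² = 0.111
te_Marketing collateral = (12 + 4·14 + 22)/6 = 90/6 = 15; σ²_Marketing collateral = ((22−12)/6)² = 2.778

Forward pass:
ES_Concept design = 0; EF_Concept design = 8
ES_Prototype build = 0; EF_Prototype build = 2
ES_User testing = 0; EF_User testing = 9
ES_Tooling = 0; EF_Tooling = 13
ES_Supplier sourcing = max(EF_Prototype build=2, EF_User testing=9) = 9; EF_Supplier sourcing = 9+5 = 14
ES_Pilot run = 9; EF_Pilot run = 9+15 = 24
ES_QA = max(EF_Prototype build=2, EF_Tooling=13) = 13; EF_QA = 13+5 = 18
ES_Packaging design = max(EF_Concept design=8, EF_Prototype build=2) = 8; EF_Packaging design = 8+3 = 11
ES_Regulatory filing = 14; EF_Regulatory filing = 14+2 = 16
ES_Marketing collateral = max(EF_Pilot run=24, EF_QA=18, EF_Packaging design=11, EF_Regulatory filing=16) = 24; EF_Marketing collateral = 24+15 = 39
Expected project duration μ = 39 hours. Critical path: User testing → Pilot run → Marketing collateral.

Variance along critical path = 2.778 + 5.444 + 2.778 = 11.000; σ = 3.317 hours.
D = μ + z·σ = 39 + 0.842·3.317 = 41.8 hours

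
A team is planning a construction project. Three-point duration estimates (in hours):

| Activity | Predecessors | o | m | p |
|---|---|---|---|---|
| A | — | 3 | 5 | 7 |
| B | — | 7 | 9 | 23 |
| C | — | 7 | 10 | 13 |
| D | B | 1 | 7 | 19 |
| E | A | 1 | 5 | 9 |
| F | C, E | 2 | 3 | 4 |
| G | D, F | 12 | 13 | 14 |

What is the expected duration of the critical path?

te_A = (3 + 4·5 + 7)/6 = 30/6 = 5
te_B = (7 + 4·9 + 23)/6 = 66/6 = 11
te_C = (7 + 4·10 + 13)/6 = 60/6 = 10
te_D = (1 + 4·7 + 19)/6 = 48/6 = 8
te_E = (1 + 4·5 + 9)/6 = 30/6 = 5
te_F = (2 + 4·3 + 4)/6 = 18/6 = 3
te_G = (12 + 4·13 + 14)/6 = 78/6 = 13

Forward pass:
ES_A = 0; EF_A = 5
ES_B = 0; EF_B = 11
ES_C = 0; EF_C = 10
ES_D = 11; EF_D = 11+8 = 19
ES_E = 5; EF_E = 5+5 = 10
ES_F = max(EF_C=10, EF_E=10) = 10; EF_F = 10+3 = 13
ES_G = max(EF_D=19, EF_F=13) = 19; EF_G = 19+13 = 32
Expected project duration μ = 32 hours. Critical path: B → D → G.

32 hours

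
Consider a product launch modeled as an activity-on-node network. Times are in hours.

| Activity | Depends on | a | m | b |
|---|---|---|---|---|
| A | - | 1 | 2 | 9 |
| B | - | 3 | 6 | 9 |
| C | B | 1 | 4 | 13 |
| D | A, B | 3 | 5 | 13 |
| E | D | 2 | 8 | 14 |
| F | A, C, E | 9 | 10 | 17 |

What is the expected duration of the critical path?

te_A = (1 + 4·2 + 9)/6 = 18/6 = 3
te_B = (3 + 4·6 + 9)/6 = 36/6 = 6
te_C = (1 + 4·4 + 13)/6 = 30/6 = 5
te_D = (3 + 4·5 + 13)/6 = 36/6 = 6
te_E = (2 + 4·8 + 14)/6 = 48/6 = 8
te_F = (9 + 4·10 + 17)/6 = 66/6 = 11

Forward pass:
ES_A = 0; EF_A = 3
ES_B = 0; EF_B = 6
ES_C = 6; EF_C = 6+5 = 11
ES_D = max(EF_A=3, EF_B=6) = 6; EF_D = 6+6 = 12
ES_E = 12; EF_E = 12+8 = 20
ES_F = max(EF_A=3, EF_C=11, EF_E=20) = 20; EF_F = 20+11 = 31
Expected project duration μ = 31 hours. Critical path: B → D → E → F.

31 hours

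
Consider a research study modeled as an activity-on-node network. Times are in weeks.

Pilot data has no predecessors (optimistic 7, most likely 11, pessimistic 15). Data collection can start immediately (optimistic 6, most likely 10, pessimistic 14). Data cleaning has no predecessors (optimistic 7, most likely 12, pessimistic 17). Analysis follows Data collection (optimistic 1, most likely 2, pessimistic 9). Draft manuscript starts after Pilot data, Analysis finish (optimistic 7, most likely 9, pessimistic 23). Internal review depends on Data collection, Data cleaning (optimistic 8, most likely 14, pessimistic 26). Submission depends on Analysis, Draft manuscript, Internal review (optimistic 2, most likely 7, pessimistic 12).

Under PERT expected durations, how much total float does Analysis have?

3 weeks

te_Pilot data = (7 + 4·11 + 15)/6 = 66/6 = 11
te_Data collection = (6 + 4·10 + 14)/6 = 60/6 = 10
te_Data cleaning = (7 + 4·12 + 17)/6 = 72/6 = 12
te_Analysis = (1 + 4·2 + 9)/6 = 18/6 = 3
te_Draft manuscript = (7 + 4·9 + 23)/6 = 66/6 = 11
te_Internal review = (8 + 4·14 + 26)/6 = 90/6 = 15
te_Submission = (2 + 4·7 + 12)/6 = 42/6 = 7

Forward pass:
ES_Pilot data = 0; EF_Pilot data = 11
ES_Data collection = 0; EF_Data collection = 10
ES_Data cleaning = 0; EF_Data cleaning = 12
ES_Analysis = 10; EF_Analysis = 10+3 = 13
ES_Draft manuscript = max(EF_Pilot data=11, EF_Analysis=13) = 13; EF_Draft manuscript = 13+11 = 24
ES_Internal review = max(EF_Data collection=10, EF_Data cleaning=12) = 12; EF_Internal review = 12+15 = 27
ES_Submission = max(EF_Analysis=13, EF_Draft manuscript=24, EF_Internal review=27) = 27; EF_Submission = 27+7 = 34
Expected project duration μ = 34 weeks. Critical path: Data cleaning → Internal review → Submission.

Backward pass:
LF_Submission = 34; LS_Submission = 34−7 = 27
LF_Internal review = LS_Submission = 27; LS_Internal review = 27−15 = 12
LF_Draft manuscript = LS_Submission = 27; LS_Draft manuscript = 27−11 = 16
LF_Analysis = min(LS_Draft manuscript=16, LS_Submission=27) = 16; LS_Analysis = 16−3 = 13
LF_Data cleaning = LS_Internal review = 12; LS_Data cleaning = 12−12 = 0
LF_Data collection = min(LS_Analysis=13, LS_Internal review=12) = 12; LS_Data collection = 12−10 = 2
LF_Pilot data = LS_Draft manuscript = 16; LS_Pilot data = 16−11 = 5
Slack_Analysis = LS_Analysis − ES_Analysis = 13 − 10 = 3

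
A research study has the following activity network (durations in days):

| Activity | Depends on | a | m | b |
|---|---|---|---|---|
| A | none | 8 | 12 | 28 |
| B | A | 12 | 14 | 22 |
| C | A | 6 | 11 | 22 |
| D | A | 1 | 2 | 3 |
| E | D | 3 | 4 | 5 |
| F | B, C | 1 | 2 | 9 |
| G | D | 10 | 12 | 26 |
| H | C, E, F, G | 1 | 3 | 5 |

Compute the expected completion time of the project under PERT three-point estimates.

te_A = (8 + 4·12 + 28)/6 = 84/6 = 14
te_B = (12 + 4·14 + 22)/6 = 90/6 = 15
te_C = (6 + 4·11 + 22)/6 = 72/6 = 12
te_D = (1 + 4·2 + 3)/6 = 12/6 = 2
te_E = (3 + 4·4 + 5)/6 = 24/6 = 4
te_F = (1 + 4·2 + 9)/6 = 18/6 = 3
te_G = (10 + 4·12 + 26)/6 = 84/6 = 14
te_H = (1 + 4·3 + 5)/6 = 18/6 = 3

Forward pass:
ES_A = 0; EF_A = 14
ES_B = 14; EF_B = 14+15 = 29
ES_C = 14; EF_C = 14+12 = 26
ES_D = 14; EF_D = 14+2 = 16
ES_E = 16; EF_E = 16+4 = 20
ES_F = max(EF_B=29, EF_C=26) = 29; EF_F = 29+3 = 32
ES_G = 16; EF_G = 16+14 = 30
ES_H = max(EF_C=26, EF_E=20, EF_F=32, EF_G=30) = 32; EF_H = 32+3 = 35
Expected project duration μ = 35 days. Critical path: A → B → F → H.

35 days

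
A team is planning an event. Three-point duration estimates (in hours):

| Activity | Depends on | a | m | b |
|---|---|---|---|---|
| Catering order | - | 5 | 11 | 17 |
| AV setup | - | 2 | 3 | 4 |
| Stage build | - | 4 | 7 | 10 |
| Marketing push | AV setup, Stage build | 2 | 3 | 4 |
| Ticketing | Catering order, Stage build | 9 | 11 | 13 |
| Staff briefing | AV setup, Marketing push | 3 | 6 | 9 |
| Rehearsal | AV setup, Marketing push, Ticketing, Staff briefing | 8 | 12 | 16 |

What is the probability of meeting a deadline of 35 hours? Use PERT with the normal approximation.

te_Catering order = (5 + 4·11 + 17)/6 = 66/6 = 11; σ²_Catering order = ((17−5)/6)² = 4.000
te_AV setup = (2 + 4·3 + 4)/6 = 18/6 = 3; σ²_AV setup = ((4−2)/6)² = 0.111
te_Stage build = (4 + 4·7 + 10)/6 = 42/6 = 7; σ²_Stage build = ((10−4)/6)² = 1.000
te_Marketing push = (2 + 4·3 + 4)/6 = 18/6 = 3; σ²_Marketing push = ((4−2)/6)² = 0.111
te_Ticketing = (9 + 4·11 + 13)/6 = 66/6 = 11; σ²_Ticketing = ((13−9)/6)² = 0.444
te_Staff briefing = (3 + 4·6 + 9)/6 = 36/6 = 6; σ²_Staff briefing = ((9−3)/6)² = 1.000
te_Rehearsal = (8 + 4·12 + 16)/6 = 72/6 = 12; σ²_Rehearsal = ((16−8)/6)² = 1.778

Forward pass:
ES_Catering order = 0; EF_Catering order = 11
ES_AV setup = 0; EF_AV setup = 3
ES_Stage build = 0; EF_Stage build = 7
ES_Marketing push = max(EF_AV setup=3, EF_Stage build=7) = 7; EF_Marketing push = 7+3 = 10
ES_Ticketing = max(EF_Catering order=11, EF_Stage build=7) = 11; EF_Ticketing = 11+11 = 22
ES_Staff briefing = max(EF_AV setup=3, EF_Marketing push=10) = 10; EF_Staff briefing = 10+6 = 16
ES_Rehearsal = max(EF_AV setup=3, EF_Marketing push=10, EF_Ticketing=22, EF_Staff briefing=16) = 22; EF_Rehearsal = 22+12 = 34
Expected project duration μ = 34 hours. Critical path: Catering order → Ticketing → Rehearsal.

Variance along critical path = 4.000 + 0.444 + 1.778 = 6.222; σ = √6.222 = 2.494 hours.
Z = (35 − 34) / 2.494 = 0.401
P(T ≤ 35) = Φ(0.401) ≈ 0.656

0.656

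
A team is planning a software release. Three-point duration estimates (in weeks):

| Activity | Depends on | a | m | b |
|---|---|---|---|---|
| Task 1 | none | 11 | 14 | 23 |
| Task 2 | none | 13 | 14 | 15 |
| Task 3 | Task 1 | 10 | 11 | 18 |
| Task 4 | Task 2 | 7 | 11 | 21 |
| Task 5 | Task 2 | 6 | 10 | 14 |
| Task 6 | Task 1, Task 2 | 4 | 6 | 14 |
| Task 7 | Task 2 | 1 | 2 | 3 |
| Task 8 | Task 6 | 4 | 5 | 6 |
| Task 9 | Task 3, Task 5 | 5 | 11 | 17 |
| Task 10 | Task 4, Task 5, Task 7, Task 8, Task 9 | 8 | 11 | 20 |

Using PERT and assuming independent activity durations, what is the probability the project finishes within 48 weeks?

0.295

te_Task 1 = (11 + 4·14 + 23)/6 = 90/6 = 15; σ²_Task 1 = ((23−11)/6)² = 4.000
te_Task 2 = (13 + 4·14 + 15)/6 = 84/6 = 14; σ²_Task 2 = ((15−13)/6)² = 0.111
te_Task 3 = (10 + 4·11 + 18)/6 = 72/6 = 12; σ²_Task 3 = ((18−10)/6)² = 1.778
te_Task 4 = (7 + 4·11 + 21)/6 = 72/6 = 12; σ²_Task 4 = ((21−7)/6)² = 5.444
te_Task 5 = (6 + 4·10 + 14)/6 = 60/6 = 10; σ²_Task 5 = ((14−6)/6)² = 1.778
te_Task 6 = (4 + 4·6 + 14)/6 = 42/6 = 7; σ²_Task 6 = ((14−4)/6)² = 2.778
te_Task 7 = (1 + 4·2 + 3)/6 = 12/6 = 2; σ²_Task 7 = ((3−1)/6)² = 0.111
te_Task 8 = (4 + 4·5 + 6)/6 = 30/6 = 5; σ²_Task 8 = ((6−4)/6)² = 0.111
te_Task 9 = (5 + 4·11 + 17)/6 = 66/6 = 11; σ²_Task 9 = ((17−5)/6)² = 4.000
te_Task 10 = (8 + 4·11 + 20)/6 = 72/6 = 12; σ²_Task 10 = ((20−8)/6)² = 4.000

Forward pass:
ES_Task 1 = 0; EF_Task 1 = 15
ES_Task 2 = 0; EF_Task 2 = 14
ES_Task 3 = 15; EF_Task 3 = 15+12 = 27
ES_Task 4 = 14; EF_Task 4 = 14+12 = 26
ES_Task 5 = 14; EF_Task 5 = 14+10 = 24
ES_Task 6 = max(EF_Task 1=15, EF_Task 2=14) = 15; EF_Task 6 = 15+7 = 22
ES_Task 7 = 14; EF_Task 7 = 14+2 = 16
ES_Task 8 = 22; EF_Task 8 = 22+5 = 27
ES_Task 9 = max(EF_Task 3=27, EF_Task 5=24) = 27; EF_Task 9 = 27+11 = 38
ES_Task 10 = max(EF_Task 4=26, EF_Task 5=24, EF_Task 7=16, EF_Task 8=27, EF_Task 9=38) = 38; EF_Task 10 = 38+12 = 50
Expected project duration μ = 50 weeks. Critical path: Task 1 → Task 3 → Task 9 → Task 10.

Variance along critical path = 4.000 + 1.778 + 4.000 + 4.000 = 13.778; σ = √13.778 = 3.712 weeks.
Z = (48 − 50) / 3.712 = -0.539
P(T ≤ 48) = Φ(-0.539) ≈ 0.295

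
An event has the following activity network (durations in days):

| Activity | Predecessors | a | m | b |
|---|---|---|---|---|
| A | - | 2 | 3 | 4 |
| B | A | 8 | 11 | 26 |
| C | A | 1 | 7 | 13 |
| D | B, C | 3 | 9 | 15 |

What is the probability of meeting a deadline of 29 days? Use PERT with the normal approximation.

te_A = (2 + 4·3 + 4)/6 = 18/6 = 3; σ²_A = ((4−2)/6)² = 0.111
te_B = (8 + 4·11 + 26)/6 = 78/6 = 13; σ²_B = ((26−8)/6)² = 9.000
te_C = (1 + 4·7 + 13)/6 = 42/6 = 7; σ²_C = ((13−1)/6)² = 4.000
te_D = (3 + 4·9 + 15)/6 = 54/6 = 9; σ²_D = ((15−3)/6)² = 4.000

Forward pass:
ES_A = 0; EF_A = 3
ES_B = 3; EF_B = 3+13 = 16
ES_C = 3; EF_C = 3+7 = 10
ES_D = max(EF_B=16, EF_C=10) = 16; EF_D = 16+9 = 25
Expected project duration μ = 25 days. Critical path: A → B → D.

Variance along critical path = 0.111 + 9.000 + 4.000 = 13.111; σ = √13.111 = 3.621 days.
Z = (29 − 25) / 3.621 = 1.105
P(T ≤ 29) = Φ(1.105) ≈ 0.865

0.865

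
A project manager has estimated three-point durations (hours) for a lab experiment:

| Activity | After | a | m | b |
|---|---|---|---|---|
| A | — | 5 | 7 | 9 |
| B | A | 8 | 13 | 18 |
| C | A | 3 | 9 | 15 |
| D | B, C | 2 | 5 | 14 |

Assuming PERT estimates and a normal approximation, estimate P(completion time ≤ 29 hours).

0.868

te_A = (5 + 4·7 + 9)/6 = 42/6 = 7; σ²_A = ((9−5)/6)² = 0.444
te_B = (8 + 4·13 + 18)/6 = 78/6 = 13; σ²_B = ((18−8)/6)² = 2.778
te_C = (3 + 4·9 + 15)/6 = 54/6 = 9; σ²_C = ((15−3)/6)² = 4.000
te_D = (2 + 4·5 + 14)/6 = 36/6 = 6; σ²_D = ((14−2)/6)² = 4.000

Forward pass:
ES_A = 0; EF_A = 7
ES_B = 7; EF_B = 7+13 = 20
ES_C = 7; EF_C = 7+9 = 16
ES_D = max(EF_B=20, EF_C=16) = 20; EF_D = 20+6 = 26
Expected project duration μ = 26 hours. Critical path: A → B → D.

Variance along critical path = 0.444 + 2.778 + 4.000 = 7.222; σ = √7.222 = 2.687 hours.
Z = (29 − 26) / 2.687 = 1.116
P(T ≤ 29) = Φ(1.116) ≈ 0.868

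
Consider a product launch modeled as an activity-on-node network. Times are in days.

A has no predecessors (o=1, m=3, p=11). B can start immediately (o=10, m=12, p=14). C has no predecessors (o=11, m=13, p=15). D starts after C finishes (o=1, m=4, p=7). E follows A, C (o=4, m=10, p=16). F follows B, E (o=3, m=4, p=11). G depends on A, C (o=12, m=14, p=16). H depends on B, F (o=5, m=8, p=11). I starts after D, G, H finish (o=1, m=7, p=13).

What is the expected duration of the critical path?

te_A = (1 + 4·3 + 11)/6 = 24/6 = 4
te_B = (10 + 4·12 + 14)/6 = 72/6 = 12
te_C = (11 + 4·13 + 15)/6 = 78/6 = 13
te_D = (1 + 4·4 + 7)/6 = 24/6 = 4
te_E = (4 + 4·10 + 16)/6 = 60/6 = 10
te_F = (3 + 4·4 + 11)/6 = 30/6 = 5
te_G = (12 + 4·14 + 16)/6 = 84/6 = 14
te_H = (5 + 4·8 + 11)/6 = 48/6 = 8
te_I = (1 + 4·7 + 13)/6 = 42/6 = 7

Forward pass:
ES_A = 0; EF_A = 4
ES_B = 0; EF_B = 12
ES_C = 0; EF_C = 13
ES_D = 13; EF_D = 13+4 = 17
ES_E = max(EF_A=4, EF_C=13) = 13; EF_E = 13+10 = 23
ES_F = max(EF_B=12, EF_E=23) = 23; EF_F = 23+5 = 28
ES_G = max(EF_A=4, EF_C=13) = 13; EF_G = 13+14 = 27
ES_H = max(EF_B=12, EF_F=28) = 28; EF_H = 28+8 = 36
ES_I = max(EF_D=17, EF_G=27, EF_H=36) = 36; EF_I = 36+7 = 43
Expected project duration μ = 43 days. Critical path: C → E → F → H → I.

43 days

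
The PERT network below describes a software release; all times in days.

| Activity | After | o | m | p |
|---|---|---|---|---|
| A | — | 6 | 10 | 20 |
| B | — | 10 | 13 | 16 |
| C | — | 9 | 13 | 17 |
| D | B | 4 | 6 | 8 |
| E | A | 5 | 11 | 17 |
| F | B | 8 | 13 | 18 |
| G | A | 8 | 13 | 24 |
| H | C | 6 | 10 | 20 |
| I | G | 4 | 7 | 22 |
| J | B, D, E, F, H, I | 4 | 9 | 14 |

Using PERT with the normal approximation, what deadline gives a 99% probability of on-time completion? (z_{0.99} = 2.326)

te_A = (6 + 4·10 + 20)/6 = 66/6 = 11; σ²_A = ((20−6)/6)² = 5.444
te_B = (10 + 4·13 + 16)/6 = 78/6 = 13; σ²_B = ((16−10)/6)² = 1.000
te_C = (9 + 4·13 + 17)/6 = 78/6 = 13; σ²_C = ((17−9)/6)² = 1.778
te_D = (4 + 4·6 + 8)/6 = 36/6 = 6; σ²_D = ((8−4)/6)² = 0.444
te_E = (5 + 4·11 + 17)/6 = 66/6 = 11; σ²_E = ((17−5)/6)² = 4.000
te_F = (8 + 4·13 + 18)/6 = 78/6 = 13; σ²_F = ((18−8)/6)² = 2.778
te_G = (8 + 4·13 + 24)/6 = 84/6 = 14; σ²_G = ((24−8)/6)² = 7.111
te_H = (6 + 4·10 + 20)/6 = 66/6 = 11; σ²_H = ((20−6)/6)² = 5.444
te_I = (4 + 4·7 + 22)/6 = 54/6 = 9; σ²_I = ((22−4)/6)² = 9.000
te_J = (4 + 4·9 + 14)/6 = 54/6 = 9; σ²_J = ((14−4)/6)² = 2.778

Forward pass:
ES_A = 0; EF_A = 11
ES_B = 0; EF_B = 13
ES_C = 0; EF_C = 13
ES_D = 13; EF_D = 13+6 = 19
ES_E = 11; EF_E = 11+11 = 22
ES_F = 13; EF_F = 13+13 = 26
ES_G = 11; EF_G = 11+14 = 25
ES_H = 13; EF_H = 13+11 = 24
ES_I = 25; EF_I = 25+9 = 34
ES_J = max(EF_B=13, EF_D=19, EF_E=22, EF_F=26, EF_H=24, EF_I=34) = 34; EF_J = 34+9 = 43
Expected project duration μ = 43 days. Critical path: A → G → I → J.

Variance along critical path = 5.444 + 7.111 + 9.000 + 2.778 = 24.333; σ = 4.933 days.
D = μ + z·σ = 43 + 2.326·4.933 = 54.5 days

54.5 days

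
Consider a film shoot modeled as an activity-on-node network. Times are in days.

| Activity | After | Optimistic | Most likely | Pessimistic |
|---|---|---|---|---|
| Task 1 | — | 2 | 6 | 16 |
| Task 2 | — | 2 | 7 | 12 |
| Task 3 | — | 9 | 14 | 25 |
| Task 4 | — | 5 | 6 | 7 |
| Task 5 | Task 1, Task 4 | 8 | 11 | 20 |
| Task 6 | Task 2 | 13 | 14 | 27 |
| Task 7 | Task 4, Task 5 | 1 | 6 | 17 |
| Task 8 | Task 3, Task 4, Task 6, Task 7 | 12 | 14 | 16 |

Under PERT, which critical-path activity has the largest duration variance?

te_Task 1 = (2 + 4·6 + 16)/6 = 42/6 = 7; σ²_Task 1 = ((16−2)/6)² = 5.444
te_Task 2 = (2 + 4·7 + 12)/6 = 42/6 = 7; σ²_Task 2 = ((12−2)/6)² = 2.778
te_Task 3 = (9 + 4·14 + 25)/6 = 90/6 = 15; σ²_Task 3 = ((25−9)/6)² = 7.111
te_Task 4 = (5 + 4·6 + 7)/6 = 36/6 = 6; σ²_Task 4 = ((7−5)/6)² = 0.111
te_Task 5 = (8 + 4·11 + 20)/6 = 72/6 = 12; σ²_Task 5 = ((20−8)/6)² = 4.000
te_Task 6 = (13 + 4·14 + 27)/6 = 96/6 = 16; σ²_Task 6 = ((27−13)/6)² = 5.444
te_Task 7 = (1 + 4·6 + 17)/6 = 42/6 = 7; σ²_Task 7 = ((17−1)/6)² = 7.111
te_Task 8 = (12 + 4·14 + 16)/6 = 84/6 = 14; σ²_Task 8 = ((16−12)/6)² = 0.444

Forward pass:
ES_Task 1 = 0; EF_Task 1 = 7
ES_Task 2 = 0; EF_Task 2 = 7
ES_Task 3 = 0; EF_Task 3 = 15
ES_Task 4 = 0; EF_Task 4 = 6
ES_Task 5 = max(EF_Task 1=7, EF_Task 4=6) = 7; EF_Task 5 = 7+12 = 19
ES_Task 6 = 7; EF_Task 6 = 7+16 = 23
ES_Task 7 = max(EF_Task 4=6, EF_Task 5=19) = 19; EF_Task 7 = 19+7 = 26
ES_Task 8 = max(EF_Task 3=15, EF_Task 4=6, EF_Task 6=23, EF_Task 7=26) = 26; EF_Task 8 = 26+14 = 40
Expected project duration μ = 40 days. Critical path: Task 1 → Task 5 → Task 7 → Task 8.

Variances on critical path: σ²_Task 1=5.444, σ²_Task 5=4.000, σ²_Task 7=7.111, σ²_Task 8=0.444.
Largest is σ²_Task 7 = 7.111.

Task 7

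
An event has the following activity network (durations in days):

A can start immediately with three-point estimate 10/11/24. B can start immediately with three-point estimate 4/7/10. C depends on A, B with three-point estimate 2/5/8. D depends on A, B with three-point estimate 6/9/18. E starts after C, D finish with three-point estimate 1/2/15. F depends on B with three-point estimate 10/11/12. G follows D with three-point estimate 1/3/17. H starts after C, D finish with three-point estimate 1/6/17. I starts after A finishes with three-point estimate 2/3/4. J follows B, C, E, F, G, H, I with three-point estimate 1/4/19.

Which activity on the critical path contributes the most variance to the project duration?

te_A = (10 + 4·11 + 24)/6 = 78/6 = 13; σ²_A = ((24−10)/6)² = 5.444
te_B = (4 + 4·7 + 10)/6 = 42/6 = 7; σ²_B = ((10−4)/6)² = 1.000
te_C = (2 + 4·5 + 8)/6 = 30/6 = 5; σ²_C = ((8−2)/6)² = 1.000
te_D = (6 + 4·9 + 18)/6 = 60/6 = 10; σ²_D = ((18−6)/6)² = 4.000
te_E = (1 + 4·2 + 15)/6 = 24/6 = 4; σ²_E = ((15−1)/6)² = 5.444
te_F = (10 + 4·11 + 12)/6 = 66/6 = 11; σ²_F = ((12−10)/6)² = 0.111
te_G = (1 + 4·3 + 17)/6 = 30/6 = 5; σ²_G = ((17−1)/6)² = 7.111
te_H = (1 + 4·6 + 17)/6 = 42/6 = 7; σ²_H = ((17−1)/6)² = 7.111
te_I = (2 + 4·3 + 4)/6 = 18/6 = 3; σ²_I = ((4−2)/6)² = 0.111
te_J = (1 + 4·4 + 19)/6 = 36/6 = 6; σ²_J = ((19−1)/6)² = 9.000

Forward pass:
ES_A = 0; EF_A = 13
ES_B = 0; EF_B = 7
ES_C = max(EF_A=13, EF_B=7) = 13; EF_C = 13+5 = 18
ES_D = max(EF_A=13, EF_B=7) = 13; EF_D = 13+10 = 23
ES_E = max(EF_C=18, EF_D=23) = 23; EF_E = 23+4 = 27
ES_F = 7; EF_F = 7+11 = 18
ES_G = 23; EF_G = 23+5 = 28
ES_H = max(EF_C=18, EF_D=23) = 23; EF_H = 23+7 = 30
ES_I = 13; EF_I = 13+3 = 16
ES_J = max(EF_B=7, EF_C=18, EF_E=27, EF_F=18, EF_G=28, EF_H=30, EF_I=16) = 30; EF_J = 30+6 = 36
Expected project duration μ = 36 days. Critical path: A → D → H → J.

Variances on critical path: σ²_A=5.444, σ²_D=4.000, σ²_H=7.111, σ²_J=9.000.
Largest is σ²_J = 9.000.

J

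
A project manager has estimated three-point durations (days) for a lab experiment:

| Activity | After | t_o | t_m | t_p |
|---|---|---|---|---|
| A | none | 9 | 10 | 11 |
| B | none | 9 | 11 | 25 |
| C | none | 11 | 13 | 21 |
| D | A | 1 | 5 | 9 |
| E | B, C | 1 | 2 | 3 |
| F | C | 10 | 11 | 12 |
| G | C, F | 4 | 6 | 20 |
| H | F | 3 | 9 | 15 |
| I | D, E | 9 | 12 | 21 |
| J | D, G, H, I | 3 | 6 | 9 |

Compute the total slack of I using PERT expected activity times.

te_A = (9 + 4·10 + 11)/6 = 60/6 = 10
te_B = (9 + 4·11 + 25)/6 = 78/6 = 13
te_C = (11 + 4·13 + 21)/6 = 84/6 = 14
te_D = (1 + 4·5 + 9)/6 = 30/6 = 5
te_E = (1 + 4·2 + 3)/6 = 12/6 = 2
te_F = (10 + 4·11 + 12)/6 = 66/6 = 11
te_G = (4 + 4·6 + 20)/6 = 48/6 = 8
te_H = (3 + 4·9 + 15)/6 = 54/6 = 9
te_I = (9 + 4·12 + 21)/6 = 78/6 = 13
te_J = (3 + 4·6 + 9)/6 = 36/6 = 6

Forward pass:
ES_A = 0; EF_A = 10
ES_B = 0; EF_B = 13
ES_C = 0; EF_C = 14
ES_D = 10; EF_D = 10+5 = 15
ES_E = max(EF_B=13, EF_C=14) = 14; EF_E = 14+2 = 16
ES_F = 14; EF_F = 14+11 = 25
ES_G = max(EF_C=14, EF_F=25) = 25; EF_G = 25+8 = 33
ES_H = 25; EF_H = 25+9 = 34
ES_I = max(EF_D=15, EF_E=16) = 16; EF_I = 16+13 = 29
ES_J = max(EF_D=15, EF_G=33, EF_H=34, EF_I=29) = 34; EF_J = 34+6 = 40
Expected project duration μ = 40 days. Critical path: C → F → H → J.

Backward pass:
LF_J = 40; LS_J = 40−6 = 34
LF_I = LS_J = 34; LS_I = 34−13 = 21
LF_H = LS_J = 34; LS_H = 34−9 = 25
LF_G = LS_J = 34; LS_G = 34−8 = 26
LF_F = min(LS_G=26, LS_H=25) = 25; LS_F = 25−11 = 14
LF_E = LS_I = 21; LS_E = 21−2 = 19
LF_D = min(LS_I=21, LS_J=34) = 21; LS_D = 21−5 = 16
LF_C = min(LS_E=19, LS_F=14, LS_G=26) = 14; LS_C = 14−14 = 0
LF_B = LS_E = 19; LS_B = 19−13 = 6
LF_A = LS_D = 16; LS_A = 16−10 = 6
Slack_I = LS_I − ES_I = 21 − 16 = 5

5 days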